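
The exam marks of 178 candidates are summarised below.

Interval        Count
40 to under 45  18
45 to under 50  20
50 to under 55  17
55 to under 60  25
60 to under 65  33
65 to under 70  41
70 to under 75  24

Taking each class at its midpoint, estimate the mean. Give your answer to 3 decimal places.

59.635

Midpoints: 42.5, 47.5, 52.5, 57.5, 62.5, 67.5, 72.5
Σfm = 18×42.5 + 20×47.5 + 17×52.5 + 25×57.5 + 33×62.5 + 41×67.5 + 24×72.5 = 10615
n = Σf = 178
Mean = 10615 / 178 = 59.6348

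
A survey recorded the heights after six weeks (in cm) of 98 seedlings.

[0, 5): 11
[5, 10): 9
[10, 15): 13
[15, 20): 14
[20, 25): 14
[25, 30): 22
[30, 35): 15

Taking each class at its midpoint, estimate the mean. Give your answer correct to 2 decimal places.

Midpoints: 2.5, 7.5, 12.5, 17.5, 22.5, 27.5, 32.5
Σfm = 11×2.5 + 9×7.5 + 13×12.5 + 14×17.5 + 14×22.5 + 22×27.5 + 15×32.5 = 1910
n = Σf = 98
Mean = 1910 / 98 = 19.4898

19.49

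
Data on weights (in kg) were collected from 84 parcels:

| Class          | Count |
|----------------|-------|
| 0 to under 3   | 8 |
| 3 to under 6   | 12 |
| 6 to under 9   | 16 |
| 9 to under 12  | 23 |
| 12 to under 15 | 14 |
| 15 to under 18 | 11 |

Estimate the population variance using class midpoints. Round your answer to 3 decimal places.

19.786

Midpoints: 1.5, 4.5, 7.5, 10.5, 13.5, 16.5
n = 84, Σfm = 798, mean = 9.5000
Σfm² = 9243
Σf(m − x̄)² = Σfm² − (Σfm)²/n = 9243 − 798²/84 = 1662.0000
Population variance = 1662.0000 / 84 = 19.7857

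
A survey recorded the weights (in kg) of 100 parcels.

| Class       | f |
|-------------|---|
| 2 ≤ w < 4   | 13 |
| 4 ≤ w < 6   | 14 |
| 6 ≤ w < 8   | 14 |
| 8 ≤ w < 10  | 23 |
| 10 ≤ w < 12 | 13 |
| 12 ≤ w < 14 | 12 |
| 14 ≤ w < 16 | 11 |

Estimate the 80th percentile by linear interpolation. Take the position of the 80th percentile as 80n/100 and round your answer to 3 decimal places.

12.500

Cumulative frequencies: 13, 27, 41, 64, 77, 89, 100
n = 100; position = 80n/100 = 80.
This falls in the class 12 ≤ w < 14: L = 12, F = 77, f = 12, h = 2.
80th percentile ≈ 12 + ((80 − 77) / 12) × 2 = 12.5000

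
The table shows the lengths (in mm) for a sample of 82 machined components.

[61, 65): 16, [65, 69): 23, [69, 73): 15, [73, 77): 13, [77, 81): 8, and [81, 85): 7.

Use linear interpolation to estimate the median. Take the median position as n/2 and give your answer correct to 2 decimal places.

69.53

Cumulative frequencies: 16, 39, 54, 67, 75, 82
n = 82; position = n/2 = 41.
This falls in the class [69, 73): L = 69, F = 39, f = 15, h = 4.
Median ≈ 69 + ((41 − 39) / 15) × 4 = 69.5333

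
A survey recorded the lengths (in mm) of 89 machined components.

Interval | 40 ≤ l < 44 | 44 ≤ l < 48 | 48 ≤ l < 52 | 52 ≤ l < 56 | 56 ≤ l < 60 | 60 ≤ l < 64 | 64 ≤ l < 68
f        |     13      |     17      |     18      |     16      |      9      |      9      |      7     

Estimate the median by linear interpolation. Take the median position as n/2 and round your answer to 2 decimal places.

Cumulative frequencies: 13, 30, 48, 64, 73, 82, 89
n = 89; position = n/2 = 44.5.
This falls in the class 48 ≤ l < 52: L = 48, F = 30, f = 18, h = 4.
Median ≈ 48 + ((44.5 − 30) / 18) × 4 = 51.2222

51.22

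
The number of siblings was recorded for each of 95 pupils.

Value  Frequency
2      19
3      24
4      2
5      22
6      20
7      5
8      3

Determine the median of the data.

Cumulative frequencies: 19, 43, 45, 67, 87, 92, 95
n = 95, so the median is the value in position (n+1)/2 = 48.
Position 48 falls at value 5.

5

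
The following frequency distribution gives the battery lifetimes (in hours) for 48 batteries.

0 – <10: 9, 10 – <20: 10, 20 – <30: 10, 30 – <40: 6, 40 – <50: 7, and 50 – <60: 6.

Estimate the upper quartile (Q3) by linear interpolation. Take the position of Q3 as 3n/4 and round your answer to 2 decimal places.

41.43

Cumulative frequencies: 9, 19, 29, 35, 42, 48
n = 48; position = 3n/4 = 36.
This falls in the class 40 – <50: L = 40, F = 35, f = 7, h = 10.
Upper quartile ≈ 40 + ((36 − 35) / 7) × 10 = 41.4286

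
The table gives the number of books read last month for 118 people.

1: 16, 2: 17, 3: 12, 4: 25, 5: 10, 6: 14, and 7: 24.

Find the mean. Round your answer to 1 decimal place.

Values: 1, 2, 3, 4, 5, 6, 7
Σfx = 16×1 + 17×2 + 12×3 + 25×4 + 10×5 + 14×6 + 24×7 = 488
n = Σf = 118
Mean = 488 / 118 = 4.1356

4.1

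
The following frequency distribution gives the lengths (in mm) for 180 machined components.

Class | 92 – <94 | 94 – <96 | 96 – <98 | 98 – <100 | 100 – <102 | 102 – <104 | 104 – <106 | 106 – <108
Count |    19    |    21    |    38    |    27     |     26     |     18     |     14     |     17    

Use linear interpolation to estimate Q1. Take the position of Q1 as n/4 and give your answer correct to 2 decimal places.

96.26

Cumulative frequencies: 19, 40, 78, 105, 131, 149, 163, 180
n = 180; position = n/4 = 45.
This falls in the class 96 – <98: L = 96, F = 40, f = 38, h = 2.
Lower quartile ≈ 96 + ((45 − 40) / 38) × 2 = 96.2632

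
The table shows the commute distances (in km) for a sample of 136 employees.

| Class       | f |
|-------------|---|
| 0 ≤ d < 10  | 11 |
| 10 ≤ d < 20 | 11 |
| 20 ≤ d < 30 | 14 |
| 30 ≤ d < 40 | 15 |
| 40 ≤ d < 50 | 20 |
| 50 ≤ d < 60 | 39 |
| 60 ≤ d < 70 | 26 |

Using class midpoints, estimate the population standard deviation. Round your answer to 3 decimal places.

18.842

Midpoints: 5, 15, 25, 35, 45, 55, 65
n = 136, Σfm = 5830, mean = 42.8676
Σfm² = 298200
Σf(m − x̄)² = Σfm² − (Σfm)²/n = 298200 − 5830²/136 = 48281.6176
Population variance = 48281.6176 / 136 = 355.0119
Standard deviation = √355.0119 = 18.8418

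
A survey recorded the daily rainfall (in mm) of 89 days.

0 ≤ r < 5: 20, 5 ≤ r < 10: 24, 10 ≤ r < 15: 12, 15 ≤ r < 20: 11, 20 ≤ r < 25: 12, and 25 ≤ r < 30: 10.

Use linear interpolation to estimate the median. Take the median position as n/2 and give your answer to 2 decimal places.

Cumulative frequencies: 20, 44, 56, 67, 79, 89
n = 89; position = n/2 = 44.5.
This falls in the class 10 ≤ r < 15: L = 10, F = 44, f = 12, h = 5.
Median ≈ 10 + ((44.5 − 44) / 12) × 5 = 10.2083

10.21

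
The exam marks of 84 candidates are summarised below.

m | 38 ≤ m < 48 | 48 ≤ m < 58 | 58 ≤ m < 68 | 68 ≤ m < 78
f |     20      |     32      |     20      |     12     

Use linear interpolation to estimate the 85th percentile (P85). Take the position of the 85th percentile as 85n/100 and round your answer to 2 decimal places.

67.70

Cumulative frequencies: 20, 52, 72, 84
n = 84; position = 85n/100 = 71.4.
This falls in the class 58 ≤ m < 68: L = 58, F = 52, f = 20, h = 10.
85th percentile ≈ 58 + ((71.4 − 52) / 20) × 10 = 67.7000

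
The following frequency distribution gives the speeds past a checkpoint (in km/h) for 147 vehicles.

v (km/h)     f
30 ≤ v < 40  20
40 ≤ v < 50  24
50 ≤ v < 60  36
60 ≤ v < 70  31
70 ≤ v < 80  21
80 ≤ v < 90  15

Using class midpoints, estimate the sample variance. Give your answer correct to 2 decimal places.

Midpoints: 35, 45, 55, 65, 75, 85
n = 147, Σfm = 8625, mean = 58.6735
Σfm² = 539475
Σf(m − x̄)² = Σfm² − (Σfm)²/n = 539475 − 8625²/147 = 33416.3265
Sample variance = 33416.3265 / 146 = 228.8789

228.88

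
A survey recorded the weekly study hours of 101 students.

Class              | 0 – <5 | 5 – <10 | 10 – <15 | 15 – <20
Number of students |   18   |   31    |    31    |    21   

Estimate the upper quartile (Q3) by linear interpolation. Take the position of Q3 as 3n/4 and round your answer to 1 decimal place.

Cumulative frequencies: 18, 49, 80, 101
n = 101; position = 3n/4 = 75.75.
This falls in the class 10 – <15: L = 10, F = 49, f = 31, h = 5.
Upper quartile ≈ 10 + ((75.75 − 49) / 31) × 5 = 14.3145

14.3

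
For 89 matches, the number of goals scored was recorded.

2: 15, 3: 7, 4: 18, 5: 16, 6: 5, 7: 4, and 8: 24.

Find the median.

Cumulative frequencies: 15, 22, 40, 56, 61, 65, 89
n = 89, so the median is the value in position (n+1)/2 = 45.
Position 45 falls at value 5.

5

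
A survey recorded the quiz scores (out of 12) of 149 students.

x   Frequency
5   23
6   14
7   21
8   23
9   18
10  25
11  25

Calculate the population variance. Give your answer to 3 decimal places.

Values: 5, 6, 7, 8, 9, 10, 11
n = 149, Σfx = 1217, mean = 8.1678
Σfx² = 10563
Σf(x − x̄)² = Σfx² − (Σfx)²/n = 10563 − 1217²/149 = 622.8054
Population variance = 622.8054 / 149 = 4.1799

4.180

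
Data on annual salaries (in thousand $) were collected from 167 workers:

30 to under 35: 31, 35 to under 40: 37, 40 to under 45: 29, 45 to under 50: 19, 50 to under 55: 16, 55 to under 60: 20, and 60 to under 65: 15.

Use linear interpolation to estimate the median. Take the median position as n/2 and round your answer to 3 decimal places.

42.672

Cumulative frequencies: 31, 68, 97, 116, 132, 152, 167
n = 167; position = n/2 = 83.5.
This falls in the class 40 to under 45: L = 40, F = 68, f = 29, h = 5.
Median ≈ 40 + ((83.5 − 68) / 29) × 5 = 42.6724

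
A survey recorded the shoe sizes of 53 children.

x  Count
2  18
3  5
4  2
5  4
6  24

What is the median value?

Cumulative frequencies: 18, 23, 25, 29, 53
n = 53, so the median is the value in position (n+1)/2 = 27.
Position 27 falls at value 5.

5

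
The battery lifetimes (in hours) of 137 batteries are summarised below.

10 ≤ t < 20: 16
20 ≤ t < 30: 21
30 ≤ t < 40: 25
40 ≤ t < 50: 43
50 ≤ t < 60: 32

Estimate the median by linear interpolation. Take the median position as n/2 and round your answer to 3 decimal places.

41.512

Cumulative frequencies: 16, 37, 62, 105, 137
n = 137; position = n/2 = 68.5.
This falls in the class 40 ≤ t < 50: L = 40, F = 62, f = 43, h = 10.
Median ≈ 40 + ((68.5 − 62) / 43) × 10 = 41.5116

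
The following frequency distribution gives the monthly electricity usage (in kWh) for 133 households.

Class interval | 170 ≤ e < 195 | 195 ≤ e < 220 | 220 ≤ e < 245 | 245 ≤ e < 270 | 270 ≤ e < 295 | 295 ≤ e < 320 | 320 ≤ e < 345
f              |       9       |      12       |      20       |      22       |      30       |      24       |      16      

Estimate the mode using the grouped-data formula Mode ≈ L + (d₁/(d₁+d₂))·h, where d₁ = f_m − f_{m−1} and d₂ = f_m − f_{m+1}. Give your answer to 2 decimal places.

284.29

Modal class: 270 ≤ e < 295 (highest frequency 30).
d₁ = 30 − 22 = 8, d₂ = 30 − 24 = 6
Mode ≈ 270 + (8/(8+6)) × 25 = 270 + 14.2857 = 284.2857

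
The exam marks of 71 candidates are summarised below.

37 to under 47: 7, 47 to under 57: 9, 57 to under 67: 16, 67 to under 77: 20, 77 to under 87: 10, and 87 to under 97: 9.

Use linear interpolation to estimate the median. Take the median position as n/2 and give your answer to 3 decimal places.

68.750

Cumulative frequencies: 7, 16, 32, 52, 62, 71
n = 71; position = n/2 = 35.5.
This falls in the class 67 to under 77: L = 67, F = 32, f = 20, h = 10.
Median ≈ 67 + ((35.5 − 32) / 20) × 10 = 68.7500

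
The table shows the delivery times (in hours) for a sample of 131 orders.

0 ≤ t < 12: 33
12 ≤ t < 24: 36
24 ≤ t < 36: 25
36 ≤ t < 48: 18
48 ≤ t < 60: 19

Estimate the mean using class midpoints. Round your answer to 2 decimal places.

25.79

Midpoints: 6, 18, 30, 42, 54
Σfm = 33×6 + 36×18 + 25×30 + 18×42 + 19×54 = 3378
n = Σf = 131
Mean = 3378 / 131 = 25.7863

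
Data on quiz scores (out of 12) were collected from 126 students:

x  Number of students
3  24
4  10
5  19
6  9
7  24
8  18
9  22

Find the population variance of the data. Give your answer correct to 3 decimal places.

Values: 3, 4, 5, 6, 7, 8, 9
n = 126, Σfx = 771, mean = 6.1190
Σfx² = 5285
Σf(x − x̄)² = Σfx² − (Σfx)²/n = 5285 − 771²/126 = 567.2143
Population variance = 567.2143 / 126 = 4.5017

4.502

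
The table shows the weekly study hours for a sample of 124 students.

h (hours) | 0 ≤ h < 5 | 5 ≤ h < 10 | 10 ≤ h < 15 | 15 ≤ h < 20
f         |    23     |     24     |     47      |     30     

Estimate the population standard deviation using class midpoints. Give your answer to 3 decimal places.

5.180

Midpoints: 2.5, 7.5, 12.5, 17.5
n = 124, Σfm = 1350, mean = 10.8871
Σfm² = 18025
Σf(m − x̄)² = Σfm² − (Σfm)²/n = 18025 − 1350²/124 = 3327.4194
Population variance = 3327.4194 / 124 = 26.8340
Standard deviation = √26.8340 = 5.1802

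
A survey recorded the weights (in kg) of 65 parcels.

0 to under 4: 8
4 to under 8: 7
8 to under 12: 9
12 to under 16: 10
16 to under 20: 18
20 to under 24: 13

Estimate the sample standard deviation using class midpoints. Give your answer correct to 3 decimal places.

6.687

Midpoints: 2, 6, 10, 14, 18, 22
n = 65, Σfm = 898, mean = 13.8154
Σfm² = 15268
Σf(m − x̄)² = Σfm² − (Σfm)²/n = 15268 − 898²/65 = 2861.7846
Sample variance = 2861.7846 / 64 = 44.7154
Standard deviation = √44.7154 = 6.6870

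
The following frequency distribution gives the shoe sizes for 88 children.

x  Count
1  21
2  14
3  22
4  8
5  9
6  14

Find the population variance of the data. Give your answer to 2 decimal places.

Values: 1, 2, 3, 4, 5, 6
n = 88, Σfx = 276, mean = 3.1364
Σfx² = 1132
Σf(x − x̄)² = Σfx² − (Σfx)²/n = 1132 − 276²/88 = 266.3636
Population variance = 266.3636 / 88 = 3.0269

3.03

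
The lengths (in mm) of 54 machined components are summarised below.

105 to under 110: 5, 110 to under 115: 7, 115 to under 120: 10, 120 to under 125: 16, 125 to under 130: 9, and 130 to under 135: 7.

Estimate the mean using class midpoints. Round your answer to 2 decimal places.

121.02

Midpoints: 107.5, 112.5, 117.5, 122.5, 127.5, 132.5
Σfm = 5×107.5 + 7×112.5 + 10×117.5 + 16×122.5 + 9×127.5 + 7×132.5 = 6535
n = Σf = 54
Mean = 6535 / 54 = 121.0185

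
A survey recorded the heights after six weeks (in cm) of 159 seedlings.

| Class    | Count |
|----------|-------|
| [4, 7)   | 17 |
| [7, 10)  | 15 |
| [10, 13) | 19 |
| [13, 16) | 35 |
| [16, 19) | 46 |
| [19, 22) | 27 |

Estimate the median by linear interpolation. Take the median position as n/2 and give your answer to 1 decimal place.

15.4

Cumulative frequencies: 17, 32, 51, 86, 132, 159
n = 159; position = n/2 = 79.5.
This falls in the class [13, 16): L = 13, F = 51, f = 35, h = 3.
Median ≈ 13 + ((79.5 − 51) / 35) × 3 = 15.4429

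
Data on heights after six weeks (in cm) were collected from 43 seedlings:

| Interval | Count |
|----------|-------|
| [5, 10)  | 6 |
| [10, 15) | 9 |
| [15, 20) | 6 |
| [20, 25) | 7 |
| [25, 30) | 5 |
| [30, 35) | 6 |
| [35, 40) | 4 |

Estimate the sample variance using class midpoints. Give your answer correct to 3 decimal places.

Midpoints: 7.5, 12.5, 17.5, 22.5, 27.5, 32.5, 37.5
n = 43, Σfm = 902.5, mean = 20.9884
Σfm² = 22868.75
Σf(m − x̄)² = Σfm² − (Σfm)²/n = 22868.75 − 902.5²/43 = 3926.7442
Sample variance = 3926.7442 / 42 = 93.4939

93.494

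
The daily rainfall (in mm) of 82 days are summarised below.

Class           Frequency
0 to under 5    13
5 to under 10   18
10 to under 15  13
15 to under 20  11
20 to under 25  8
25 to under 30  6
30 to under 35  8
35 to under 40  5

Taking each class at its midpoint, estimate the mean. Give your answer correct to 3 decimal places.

Midpoints: 2.5, 7.5, 12.5, 17.5, 22.5, 27.5, 32.5, 37.5
Σfm = 13×2.5 + 18×7.5 + 13×12.5 + 11×17.5 + 8×22.5 + 6×27.5 + 8×32.5 + 5×37.5 = 1315
n = Σf = 82
Mean = 1315 / 82 = 16.0366

16.037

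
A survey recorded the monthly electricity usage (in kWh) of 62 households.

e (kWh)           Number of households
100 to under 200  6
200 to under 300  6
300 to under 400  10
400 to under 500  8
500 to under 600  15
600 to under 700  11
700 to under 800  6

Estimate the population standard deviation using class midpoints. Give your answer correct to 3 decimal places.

Midpoints: 150, 250, 350, 450, 550, 650, 750
n = 62, Σfm = 29400, mean = 474.1935
Σfm² = 15915000
Σf(m − x̄)² = Σfm² − (Σfm)²/n = 15915000 − 29400²/62 = 1973709.6774
Population variance = 1973709.6774 / 62 = 31834.0271
Standard deviation = √31834.0271 = 178.4209

178.421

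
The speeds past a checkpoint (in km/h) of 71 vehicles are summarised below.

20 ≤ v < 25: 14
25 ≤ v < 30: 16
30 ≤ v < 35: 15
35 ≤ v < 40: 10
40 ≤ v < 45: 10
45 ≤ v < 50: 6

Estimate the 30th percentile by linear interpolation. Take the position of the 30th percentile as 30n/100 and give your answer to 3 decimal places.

27.281

Cumulative frequencies: 14, 30, 45, 55, 65, 71
n = 71; position = 30n/100 = 21.3.
This falls in the class 25 ≤ v < 30: L = 25, F = 14, f = 16, h = 5.
30th percentile ≈ 25 + ((21.3 − 14) / 16) × 5 = 27.2812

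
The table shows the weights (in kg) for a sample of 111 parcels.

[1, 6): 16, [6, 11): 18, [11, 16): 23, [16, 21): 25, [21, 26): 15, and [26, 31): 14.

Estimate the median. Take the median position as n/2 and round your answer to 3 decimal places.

Cumulative frequencies: 16, 34, 57, 82, 97, 111
n = 111; position = n/2 = 55.5.
This falls in the class [11, 16): L = 11, F = 34, f = 23, h = 5.
Median ≈ 11 + ((55.5 − 34) / 23) × 5 = 15.6739

15.674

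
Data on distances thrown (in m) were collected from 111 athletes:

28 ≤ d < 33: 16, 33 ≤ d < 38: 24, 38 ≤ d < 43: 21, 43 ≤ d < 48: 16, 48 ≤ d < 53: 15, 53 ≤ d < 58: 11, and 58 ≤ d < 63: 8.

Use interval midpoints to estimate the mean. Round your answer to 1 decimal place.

Midpoints: 30.5, 35.5, 40.5, 45.5, 50.5, 55.5, 60.5
Σfm = 16×30.5 + 24×35.5 + 21×40.5 + 16×45.5 + 15×50.5 + 11×55.5 + 8×60.5 = 4770.5
n = Σf = 111
Mean = 4770.5 / 111 = 42.9775

43.0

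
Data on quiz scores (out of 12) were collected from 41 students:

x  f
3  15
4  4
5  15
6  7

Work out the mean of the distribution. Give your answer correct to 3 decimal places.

4.341

Values: 3, 4, 5, 6
Σfx = 15×3 + 4×4 + 15×5 + 7×6 = 178
n = Σf = 41
Mean = 178 / 41 = 4.3415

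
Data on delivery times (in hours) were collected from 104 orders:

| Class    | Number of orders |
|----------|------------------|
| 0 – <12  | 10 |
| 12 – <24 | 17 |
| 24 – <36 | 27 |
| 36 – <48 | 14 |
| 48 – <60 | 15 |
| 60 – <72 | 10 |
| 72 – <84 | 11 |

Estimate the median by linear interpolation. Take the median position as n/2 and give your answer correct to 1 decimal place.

Cumulative frequencies: 10, 27, 54, 68, 83, 93, 104
n = 104; position = n/2 = 52.
This falls in the class 24 – <36: L = 24, F = 27, f = 27, h = 12.
Median ≈ 24 + ((52 − 27) / 27) × 12 = 35.1111

35.1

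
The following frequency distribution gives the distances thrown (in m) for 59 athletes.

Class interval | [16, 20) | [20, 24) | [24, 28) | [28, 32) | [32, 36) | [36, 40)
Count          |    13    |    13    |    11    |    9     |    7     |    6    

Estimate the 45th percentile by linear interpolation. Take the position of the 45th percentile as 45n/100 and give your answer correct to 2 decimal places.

Cumulative frequencies: 13, 26, 37, 46, 53, 59
n = 59; position = 45n/100 = 26.55.
This falls in the class [24, 28): L = 24, F = 26, f = 11, h = 4.
45th percentile ≈ 24 + ((26.55 − 26) / 11) × 4 = 24.2000

24.20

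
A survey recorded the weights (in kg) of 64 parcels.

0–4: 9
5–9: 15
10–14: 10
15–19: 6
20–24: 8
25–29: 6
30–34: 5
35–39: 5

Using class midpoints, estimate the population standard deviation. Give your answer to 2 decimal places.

10.93

Midpoints: 2, 7, 12, 17, 22, 27, 32, 37
n = 64, Σfm = 1028, mean = 16.0625
Σfm² = 24156
Σf(m − x̄)² = Σfm² − (Σfm)²/n = 24156 − 1028²/64 = 7643.7500
Population variance = 7643.7500 / 64 = 119.4336
Standard deviation = √119.4336 = 10.9286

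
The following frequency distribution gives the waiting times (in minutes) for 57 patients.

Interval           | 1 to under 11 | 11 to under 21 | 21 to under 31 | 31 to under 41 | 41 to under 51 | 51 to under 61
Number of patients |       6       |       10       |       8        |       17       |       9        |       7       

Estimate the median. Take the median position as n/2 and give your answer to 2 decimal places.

Cumulative frequencies: 6, 16, 24, 41, 50, 57
n = 57; position = n/2 = 28.5.
This falls in the class 31 to under 41: L = 31, F = 24, f = 17, h = 10.
Median ≈ 31 + ((28.5 − 24) / 17) × 10 = 33.6471

33.65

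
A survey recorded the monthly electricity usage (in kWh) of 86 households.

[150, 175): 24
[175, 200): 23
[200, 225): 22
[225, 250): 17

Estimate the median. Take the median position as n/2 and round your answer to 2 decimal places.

195.65

Cumulative frequencies: 24, 47, 69, 86
n = 86; position = n/2 = 43.
This falls in the class [175, 200): L = 175, F = 24, f = 23, h = 25.
Median ≈ 175 + ((43 − 24) / 23) × 25 = 195.6522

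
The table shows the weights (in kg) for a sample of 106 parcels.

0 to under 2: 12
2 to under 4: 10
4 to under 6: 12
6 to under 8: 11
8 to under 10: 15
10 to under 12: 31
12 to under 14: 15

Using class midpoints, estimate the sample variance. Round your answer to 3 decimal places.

Midpoints: 1, 3, 5, 7, 9, 11, 13
n = 106, Σfm = 850, mean = 8.0189
Σfm² = 8442
Σf(m − x̄)² = Σfm² − (Σfm)²/n = 8442 − 850²/106 = 1625.9623
Sample variance = 1625.9623 / 105 = 15.4854

15.485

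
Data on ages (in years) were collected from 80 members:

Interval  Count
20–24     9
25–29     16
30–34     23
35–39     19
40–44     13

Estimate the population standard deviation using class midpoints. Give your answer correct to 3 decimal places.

Midpoints: 22, 27, 32, 37, 42
n = 80, Σfm = 2615, mean = 32.6875
Σfm² = 88515
Σf(m − x̄)² = Σfm² − (Σfm)²/n = 88515 − 2615²/80 = 3037.1875
Population variance = 3037.1875 / 80 = 37.9648
Standard deviation = √37.9648 = 6.1616

6.162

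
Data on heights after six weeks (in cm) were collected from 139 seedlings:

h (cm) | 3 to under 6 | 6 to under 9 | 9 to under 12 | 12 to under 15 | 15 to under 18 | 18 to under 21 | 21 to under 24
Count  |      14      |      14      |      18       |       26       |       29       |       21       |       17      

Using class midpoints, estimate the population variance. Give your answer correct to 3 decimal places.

29.634

Midpoints: 4.5, 7.5, 10.5, 13.5, 16.5, 19.5, 22.5
n = 139, Σfm = 1978.5, mean = 14.2338
Σfm² = 32280.75
Σf(m − x̄)² = Σfm² − (Σfm)²/n = 32280.75 − 1978.5²/139 = 4119.1511
Population variance = 4119.1511 / 139 = 29.6342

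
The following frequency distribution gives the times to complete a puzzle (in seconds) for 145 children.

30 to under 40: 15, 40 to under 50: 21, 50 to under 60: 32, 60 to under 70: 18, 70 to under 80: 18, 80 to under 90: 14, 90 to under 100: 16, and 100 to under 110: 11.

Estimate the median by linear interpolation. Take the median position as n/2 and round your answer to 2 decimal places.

62.50

Cumulative frequencies: 15, 36, 68, 86, 104, 118, 134, 145
n = 145; position = n/2 = 72.5.
This falls in the class 60 to under 70: L = 60, F = 68, f = 18, h = 10.
Median ≈ 60 + ((72.5 − 68) / 18) × 10 = 62.5000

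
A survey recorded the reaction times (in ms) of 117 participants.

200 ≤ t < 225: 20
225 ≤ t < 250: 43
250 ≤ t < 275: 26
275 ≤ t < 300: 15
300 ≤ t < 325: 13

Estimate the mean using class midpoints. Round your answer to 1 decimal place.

253.5

Midpoints: 212.5, 237.5, 262.5, 287.5, 312.5
Σfm = 20×212.5 + 43×237.5 + 26×262.5 + 15×287.5 + 13×312.5 = 29662.5
n = Σf = 117
Mean = 29662.5 / 117 = 253.5256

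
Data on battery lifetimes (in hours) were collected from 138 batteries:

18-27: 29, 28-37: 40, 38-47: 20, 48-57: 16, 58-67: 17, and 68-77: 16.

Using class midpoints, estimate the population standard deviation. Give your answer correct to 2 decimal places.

16.68

Midpoints: 22.5, 32.5, 42.5, 52.5, 62.5, 72.5
n = 138, Σfm = 5865, mean = 42.5000
Σfm² = 287662.5
Σf(m − x̄)² = Σfm² − (Σfm)²/n = 287662.5 − 5865²/138 = 38400.0000
Population variance = 38400.0000 / 138 = 278.2609
Standard deviation = √278.2609 = 16.6812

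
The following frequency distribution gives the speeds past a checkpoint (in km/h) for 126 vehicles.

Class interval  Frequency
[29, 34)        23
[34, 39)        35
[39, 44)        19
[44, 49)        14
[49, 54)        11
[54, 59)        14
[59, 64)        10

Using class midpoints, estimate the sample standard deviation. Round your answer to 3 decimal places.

9.593

Midpoints: 31.5, 36.5, 41.5, 46.5, 51.5, 56.5, 61.5
n = 126, Σfm = 5414, mean = 42.9683
Σfm² = 244133.5
Σf(m − x̄)² = Σfm² − (Σfm)²/n = 244133.5 − 5414²/126 = 11503.3730
Sample variance = 11503.3730 / 125 = 92.0270
Standard deviation = √92.0270 = 9.5931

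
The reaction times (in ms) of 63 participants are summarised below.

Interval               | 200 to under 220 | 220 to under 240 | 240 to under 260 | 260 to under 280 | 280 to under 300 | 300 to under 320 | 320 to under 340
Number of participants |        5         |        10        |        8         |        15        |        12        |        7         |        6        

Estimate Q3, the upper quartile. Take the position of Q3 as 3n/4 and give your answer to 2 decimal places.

Cumulative frequencies: 5, 15, 23, 38, 50, 57, 63
n = 63; position = 3n/4 = 47.25.
This falls in the class 280 to under 300: L = 280, F = 38, f = 12, h = 20.
Upper quartile ≈ 280 + ((47.25 − 38) / 12) × 20 = 295.4167

295.42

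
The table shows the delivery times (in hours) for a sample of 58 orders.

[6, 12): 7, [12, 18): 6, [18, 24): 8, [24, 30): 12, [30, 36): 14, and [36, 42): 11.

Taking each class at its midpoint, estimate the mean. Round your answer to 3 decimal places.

Midpoints: 9, 15, 21, 27, 33, 39
Σfm = 7×9 + 6×15 + 8×21 + 12×27 + 14×33 + 11×39 = 1536
n = Σf = 58
Mean = 1536 / 58 = 26.4828

26.483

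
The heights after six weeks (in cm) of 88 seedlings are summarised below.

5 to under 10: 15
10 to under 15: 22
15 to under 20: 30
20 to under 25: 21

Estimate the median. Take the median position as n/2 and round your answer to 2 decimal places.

16.17

Cumulative frequencies: 15, 37, 67, 88
n = 88; position = n/2 = 44.
This falls in the class 15 to under 20: L = 15, F = 37, f = 30, h = 5.
Median ≈ 15 + ((44 − 37) / 30) × 5 = 16.1667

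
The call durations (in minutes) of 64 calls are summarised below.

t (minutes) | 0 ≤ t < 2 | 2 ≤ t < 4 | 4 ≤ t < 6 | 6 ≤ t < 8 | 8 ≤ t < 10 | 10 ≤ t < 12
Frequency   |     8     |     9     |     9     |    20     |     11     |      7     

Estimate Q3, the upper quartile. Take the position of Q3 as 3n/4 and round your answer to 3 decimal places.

Cumulative frequencies: 8, 17, 26, 46, 57, 64
n = 64; position = 3n/4 = 48.
This falls in the class 8 ≤ t < 10: L = 8, F = 46, f = 11, h = 2.
Upper quartile ≈ 8 + ((48 − 46) / 11) × 2 = 8.3636

8.364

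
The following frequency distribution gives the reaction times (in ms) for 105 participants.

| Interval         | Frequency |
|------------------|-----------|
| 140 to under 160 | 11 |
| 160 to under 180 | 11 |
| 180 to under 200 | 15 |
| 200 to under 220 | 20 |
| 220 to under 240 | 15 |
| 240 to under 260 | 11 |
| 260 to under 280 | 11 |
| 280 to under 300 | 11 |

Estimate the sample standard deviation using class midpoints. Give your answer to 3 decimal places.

42.678

Midpoints: 150, 170, 190, 210, 230, 250, 270, 290
n = 105, Σfm = 22930, mean = 218.3810
Σfm² = 5196900
Σf(m − x̄)² = Σfm² − (Σfm)²/n = 5196900 − 22930²/105 = 189424.7619
Sample variance = 189424.7619 / 104 = 1821.3919
Standard deviation = √1821.3919 = 42.6778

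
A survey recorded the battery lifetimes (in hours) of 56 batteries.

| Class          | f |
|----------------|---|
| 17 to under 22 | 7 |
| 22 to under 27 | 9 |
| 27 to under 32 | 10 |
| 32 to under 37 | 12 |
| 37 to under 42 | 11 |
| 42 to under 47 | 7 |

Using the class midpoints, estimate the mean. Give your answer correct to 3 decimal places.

32.357

Midpoints: 19.5, 24.5, 29.5, 34.5, 39.5, 44.5
Σfm = 7×19.5 + 9×24.5 + 10×29.5 + 12×34.5 + 11×39.5 + 7×44.5 = 1812
n = Σf = 56
Mean = 1812 / 56 = 32.3571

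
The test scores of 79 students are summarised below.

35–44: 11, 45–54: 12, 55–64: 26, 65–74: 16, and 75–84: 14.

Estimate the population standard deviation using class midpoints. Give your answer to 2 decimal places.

12.67

Midpoints: 39.5, 49.5, 59.5, 69.5, 79.5
n = 79, Σfm = 4800.5, mean = 60.7658
Σfm² = 304379.75
Σf(m − x̄)² = Σfm² − (Σfm)²/n = 304379.75 − 4800.5²/79 = 12673.4177
Population variance = 12673.4177 / 79 = 160.4230
Standard deviation = √160.4230 = 12.6658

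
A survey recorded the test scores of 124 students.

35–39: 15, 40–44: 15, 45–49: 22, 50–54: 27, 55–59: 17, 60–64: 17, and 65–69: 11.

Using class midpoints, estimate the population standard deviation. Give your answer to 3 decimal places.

8.976

Midpoints: 37, 42, 47, 52, 57, 62, 67
n = 124, Σfm = 6383, mean = 51.4758
Σfm² = 338561
Σf(m − x̄)² = Σfm² − (Σfm)²/n = 338561 − 6383²/124 = 9990.9274
Population variance = 9990.9274 / 124 = 80.5720
Standard deviation = √80.5720 = 8.9762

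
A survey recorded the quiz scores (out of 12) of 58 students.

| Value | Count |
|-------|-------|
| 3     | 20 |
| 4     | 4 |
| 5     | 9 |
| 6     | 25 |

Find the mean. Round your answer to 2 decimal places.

4.67

Values: 3, 4, 5, 6
Σfx = 20×3 + 4×4 + 9×5 + 25×6 = 271
n = Σf = 58
Mean = 271 / 58 = 4.6724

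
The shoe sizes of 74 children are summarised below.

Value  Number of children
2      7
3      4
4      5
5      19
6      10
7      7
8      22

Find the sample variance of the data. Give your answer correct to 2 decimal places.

Values: 2, 3, 4, 5, 6, 7, 8
n = 74, Σfx = 426, mean = 5.7568
Σfx² = 2730
Σf(x − x̄)² = Σfx² − (Σfx)²/n = 2730 − 426²/74 = 277.6216
Sample variance = 277.6216 / 73 = 3.8030

3.80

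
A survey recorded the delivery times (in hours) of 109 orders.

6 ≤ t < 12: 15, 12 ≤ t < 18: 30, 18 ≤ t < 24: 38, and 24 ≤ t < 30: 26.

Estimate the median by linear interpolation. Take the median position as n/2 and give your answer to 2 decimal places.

Cumulative frequencies: 15, 45, 83, 109
n = 109; position = n/2 = 54.5.
This falls in the class 18 ≤ t < 24: L = 18, F = 45, f = 38, h = 6.
Median ≈ 18 + ((54.5 − 45) / 38) × 6 = 19.5000

19.50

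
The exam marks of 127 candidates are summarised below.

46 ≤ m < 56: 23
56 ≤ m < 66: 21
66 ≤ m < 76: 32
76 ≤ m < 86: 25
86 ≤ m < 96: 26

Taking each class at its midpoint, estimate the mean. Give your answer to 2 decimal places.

71.79

Midpoints: 51, 61, 71, 81, 91
Σfm = 23×51 + 21×61 + 32×71 + 25×81 + 26×91 = 9117
n = Σf = 127
Mean = 9117 / 127 = 71.7874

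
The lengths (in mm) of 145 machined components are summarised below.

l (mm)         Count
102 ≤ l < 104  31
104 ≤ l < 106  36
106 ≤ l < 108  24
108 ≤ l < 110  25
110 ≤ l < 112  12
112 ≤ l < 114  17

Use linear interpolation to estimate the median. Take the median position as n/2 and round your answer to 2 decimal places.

106.46

Cumulative frequencies: 31, 67, 91, 116, 128, 145
n = 145; position = n/2 = 72.5.
This falls in the class 106 ≤ l < 108: L = 106, F = 67, f = 24, h = 2.
Median ≈ 106 + ((72.5 − 67) / 24) × 2 = 106.4583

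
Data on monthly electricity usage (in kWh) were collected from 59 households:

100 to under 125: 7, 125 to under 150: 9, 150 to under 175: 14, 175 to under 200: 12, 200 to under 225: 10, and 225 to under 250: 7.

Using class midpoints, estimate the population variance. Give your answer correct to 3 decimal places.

Midpoints: 112.5, 137.5, 162.5, 187.5, 212.5, 237.5
n = 59, Σfm = 10337.5, mean = 175.2119
Σfm² = 1896718.75
Σf(m − x̄)² = Σfm² − (Σfm)²/n = 1896718.75 − 10337.5²/59 = 85466.1017
Population variance = 85466.1017 / 59 = 1448.5780

1448.578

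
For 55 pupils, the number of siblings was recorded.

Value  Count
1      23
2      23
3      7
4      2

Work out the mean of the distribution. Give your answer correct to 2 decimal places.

Values: 1, 2, 3, 4
Σfx = 23×1 + 23×2 + 7×3 + 2×4 = 98
n = Σf = 55
Mean = 98 / 55 = 1.7818

1.78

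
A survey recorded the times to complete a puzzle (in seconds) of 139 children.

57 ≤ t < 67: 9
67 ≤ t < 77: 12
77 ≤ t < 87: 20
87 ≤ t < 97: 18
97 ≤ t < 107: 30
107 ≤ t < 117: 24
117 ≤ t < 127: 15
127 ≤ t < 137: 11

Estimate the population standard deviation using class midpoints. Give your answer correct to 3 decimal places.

19.336

Midpoints: 62, 72, 82, 92, 102, 112, 122, 132
n = 139, Σfm = 13748, mean = 98.9065
Σfm² = 1411736
Σf(m − x̄)² = Σfm² − (Σfm)²/n = 1411736 − 13748²/139 = 51969.7842
Population variance = 51969.7842 / 139 = 373.8833
Standard deviation = √373.8833 = 19.3361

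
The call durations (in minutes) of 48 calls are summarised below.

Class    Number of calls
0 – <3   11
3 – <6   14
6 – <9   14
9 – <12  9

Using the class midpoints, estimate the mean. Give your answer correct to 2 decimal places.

Midpoints: 1.5, 4.5, 7.5, 10.5
Σfm = 11×1.5 + 14×4.5 + 14×7.5 + 9×10.5 = 279
n = Σf = 48
Mean = 279 / 48 = 5.8125

5.81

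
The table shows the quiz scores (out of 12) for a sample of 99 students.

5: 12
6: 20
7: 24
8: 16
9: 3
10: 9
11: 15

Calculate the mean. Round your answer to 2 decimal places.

7.66

Values: 5, 6, 7, 8, 9, 10, 11
Σfx = 12×5 + 20×6 + 24×7 + 16×8 + 3×9 + 9×10 + 15×11 = 758
n = Σf = 99
Mean = 758 / 99 = 7.6566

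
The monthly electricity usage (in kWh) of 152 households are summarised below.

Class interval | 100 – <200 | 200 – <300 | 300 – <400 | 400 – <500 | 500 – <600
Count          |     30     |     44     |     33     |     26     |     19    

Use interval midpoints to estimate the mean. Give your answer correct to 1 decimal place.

Midpoints: 150, 250, 350, 450, 550
Σfm = 30×150 + 44×250 + 33×350 + 26×450 + 19×550 = 49200
n = Σf = 152
Mean = 49200 / 152 = 323.6842

323.7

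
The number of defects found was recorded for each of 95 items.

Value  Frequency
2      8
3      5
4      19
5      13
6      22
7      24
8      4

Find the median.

6

Cumulative frequencies: 8, 13, 32, 45, 67, 91, 95
n = 95, so the median is the value in position (n+1)/2 = 48.
Position 48 falls at value 6.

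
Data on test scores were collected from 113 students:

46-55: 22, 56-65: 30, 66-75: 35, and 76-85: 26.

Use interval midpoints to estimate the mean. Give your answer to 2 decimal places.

66.25

Midpoints: 50.5, 60.5, 70.5, 80.5
Σfm = 22×50.5 + 30×60.5 + 35×70.5 + 26×80.5 = 7486.5
n = Σf = 113
Mean = 7486.5 / 113 = 66.2522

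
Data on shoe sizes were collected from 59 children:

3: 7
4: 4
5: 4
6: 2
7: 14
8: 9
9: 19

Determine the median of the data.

Cumulative frequencies: 7, 11, 15, 17, 31, 40, 59
n = 59, so the median is the value in position (n+1)/2 = 30.
Position 30 falls at value 7.

7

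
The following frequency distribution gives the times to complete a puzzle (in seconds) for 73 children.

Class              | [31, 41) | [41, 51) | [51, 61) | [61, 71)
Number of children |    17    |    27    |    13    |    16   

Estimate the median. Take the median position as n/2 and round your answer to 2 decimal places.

Cumulative frequencies: 17, 44, 57, 73
n = 73; position = n/2 = 36.5.
This falls in the class [41, 51): L = 41, F = 17, f = 27, h = 10.
Median ≈ 41 + ((36.5 − 17) / 27) × 10 = 48.2222

48.22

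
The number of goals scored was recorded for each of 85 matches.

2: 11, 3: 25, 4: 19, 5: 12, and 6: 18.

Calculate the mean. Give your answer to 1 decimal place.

Values: 2, 3, 4, 5, 6
Σfx = 11×2 + 25×3 + 19×4 + 12×5 + 18×6 = 341
n = Σf = 85
Mean = 341 / 85 = 4.0118

4.0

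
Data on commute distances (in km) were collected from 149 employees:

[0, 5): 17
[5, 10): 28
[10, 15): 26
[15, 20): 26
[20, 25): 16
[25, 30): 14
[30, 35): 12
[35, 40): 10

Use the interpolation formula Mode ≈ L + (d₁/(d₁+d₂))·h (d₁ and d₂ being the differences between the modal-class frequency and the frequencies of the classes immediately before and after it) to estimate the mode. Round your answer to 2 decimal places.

Modal class: [5, 10) (highest frequency 28).
d₁ = 28 − 17 = 11, d₂ = 28 − 26 = 2
Mode ≈ 5 + (11/(11+2)) × 5 = 5 + 4.2308 = 9.2308

9.23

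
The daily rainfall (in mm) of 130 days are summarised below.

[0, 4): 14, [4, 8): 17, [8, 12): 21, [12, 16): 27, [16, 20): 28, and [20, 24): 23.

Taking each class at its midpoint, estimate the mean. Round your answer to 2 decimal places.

Midpoints: 2, 6, 10, 14, 18, 22
Σfm = 14×2 + 17×6 + 21×10 + 27×14 + 28×18 + 23×22 = 1728
n = Σf = 130
Mean = 1728 / 130 = 13.2923

13.29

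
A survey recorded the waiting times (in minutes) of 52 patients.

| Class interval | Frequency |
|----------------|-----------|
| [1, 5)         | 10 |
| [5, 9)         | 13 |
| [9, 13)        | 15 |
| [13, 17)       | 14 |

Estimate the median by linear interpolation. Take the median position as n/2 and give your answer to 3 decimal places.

9.800

Cumulative frequencies: 10, 23, 38, 52
n = 52; position = n/2 = 26.
This falls in the class [9, 13): L = 9, F = 23, f = 15, h = 4.
Median ≈ 9 + ((26 − 23) / 15) × 4 = 9.8000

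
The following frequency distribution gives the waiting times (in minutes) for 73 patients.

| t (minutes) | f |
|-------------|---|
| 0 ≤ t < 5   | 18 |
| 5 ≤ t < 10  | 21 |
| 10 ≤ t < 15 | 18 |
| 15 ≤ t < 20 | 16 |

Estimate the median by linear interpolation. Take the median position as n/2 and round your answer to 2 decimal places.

Cumulative frequencies: 18, 39, 57, 73
n = 73; position = n/2 = 36.5.
This falls in the class 5 ≤ t < 10: L = 5, F = 18, f = 21, h = 5.
Median ≈ 5 + ((36.5 − 18) / 21) × 5 = 9.4048

9.40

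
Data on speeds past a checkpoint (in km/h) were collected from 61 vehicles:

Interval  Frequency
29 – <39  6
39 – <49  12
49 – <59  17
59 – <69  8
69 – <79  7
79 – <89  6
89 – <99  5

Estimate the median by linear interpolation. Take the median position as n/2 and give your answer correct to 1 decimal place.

Cumulative frequencies: 6, 18, 35, 43, 50, 56, 61
n = 61; position = n/2 = 30.5.
This falls in the class 49 – <59: L = 49, F = 18, f = 17, h = 10.
Median ≈ 49 + ((30.5 − 18) / 17) × 10 = 56.3529

56.4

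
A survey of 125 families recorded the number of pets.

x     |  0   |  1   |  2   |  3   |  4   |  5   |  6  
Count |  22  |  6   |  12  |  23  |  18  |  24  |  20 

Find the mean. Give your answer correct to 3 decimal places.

3.288

Values: 0, 1, 2, 3, 4, 5, 6
Σfx = 22×0 + 6×1 + 12×2 + 23×3 + 18×4 + 24×5 + 20×6 = 411
n = Σf = 125
Mean = 411 / 125 = 3.2880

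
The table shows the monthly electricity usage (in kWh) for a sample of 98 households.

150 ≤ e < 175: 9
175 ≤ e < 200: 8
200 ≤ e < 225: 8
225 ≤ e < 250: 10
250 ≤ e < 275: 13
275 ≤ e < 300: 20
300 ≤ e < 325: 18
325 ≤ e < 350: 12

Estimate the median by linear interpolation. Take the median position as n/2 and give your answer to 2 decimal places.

Cumulative frequencies: 9, 17, 25, 35, 48, 68, 86, 98
n = 98; position = n/2 = 49.
This falls in the class 275 ≤ e < 300: L = 275, F = 48, f = 20, h = 25.
Median ≈ 275 + ((49 − 48) / 20) × 25 = 276.2500

276.25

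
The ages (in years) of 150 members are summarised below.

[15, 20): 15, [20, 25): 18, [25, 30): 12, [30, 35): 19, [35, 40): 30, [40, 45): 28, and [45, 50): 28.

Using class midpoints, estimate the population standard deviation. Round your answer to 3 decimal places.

Midpoints: 17.5, 22.5, 27.5, 32.5, 37.5, 42.5, 47.5
n = 150, Σfm = 5260, mean = 35.0667
Σfm² = 198787.5
Σf(m − x̄)² = Σfm² − (Σfm)²/n = 198787.5 − 5260²/150 = 14336.8333
Population variance = 14336.8333 / 150 = 95.5789
Standard deviation = √95.5789 = 9.7764

9.776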